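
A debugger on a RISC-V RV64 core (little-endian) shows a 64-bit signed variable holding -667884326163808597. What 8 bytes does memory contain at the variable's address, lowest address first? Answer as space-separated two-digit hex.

Two's complement of -667884326163808597 in 64 bits: 667884326163808597 = 0x0944CD418C0B8155; invert → 0xF6BB32BE73F47EAA; add 1 → 0xF6BB32BE73F47EAB.
Split into bytes (most-significant first): F6 BB 32 BE 73 F4 7E AB.
Little-endian stores the least-significant byte at the lowest address.
So at ascending addresses the bytes are AB 7E F4 73 BE 32 BB F6.

AB 7E F4 73 BE 32 BB F6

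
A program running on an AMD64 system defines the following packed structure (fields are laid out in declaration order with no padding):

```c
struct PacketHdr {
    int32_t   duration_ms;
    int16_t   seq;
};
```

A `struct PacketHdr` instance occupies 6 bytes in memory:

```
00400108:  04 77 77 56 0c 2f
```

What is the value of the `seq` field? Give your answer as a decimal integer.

`seq` follows `duration_ms` (4 bytes), so it starts at byte offset 4 and occupies 2 bytes.
Bytes at offsets 4..5: 0C 2F.
Little-endian: lowest address holds the least-significant byte.
Reassemble most-significant byte first: 2F 0C → 0x2F0C.
0x2F0C = 12044.

12044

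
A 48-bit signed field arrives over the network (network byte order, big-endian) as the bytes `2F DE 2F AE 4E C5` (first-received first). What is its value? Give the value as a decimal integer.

52631329197765

Big-endian stores the most-significant byte at the lowest address.
The bytes are already most-significant first: 0x2FDE2FAE4EC5.
0x2FDE2FAE4EC5 = 52631329197765.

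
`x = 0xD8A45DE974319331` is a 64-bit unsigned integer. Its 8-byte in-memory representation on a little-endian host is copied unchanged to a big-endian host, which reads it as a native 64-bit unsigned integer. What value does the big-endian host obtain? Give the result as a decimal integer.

3572253307636131032

Stored little-endian, the bytes at ascending addresses are 31 93 31 74 E9 5D A4 D8.
Read back as big-endian, the last byte is least significant, giving 0x31933174E95DA4D8.
0x31933174E95DA4D8 = 3572253307636131032.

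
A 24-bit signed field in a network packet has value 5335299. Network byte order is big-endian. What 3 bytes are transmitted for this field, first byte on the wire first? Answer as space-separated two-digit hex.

5335299 in hexadecimal, padded to 24 bits, is 0x516903.
Split into bytes (most-significant first): 51 69 03.
Big-endian: lowest address holds the most-significant byte.
So the memory order matches the most-significant-first order: 51 69 03.

51 69 03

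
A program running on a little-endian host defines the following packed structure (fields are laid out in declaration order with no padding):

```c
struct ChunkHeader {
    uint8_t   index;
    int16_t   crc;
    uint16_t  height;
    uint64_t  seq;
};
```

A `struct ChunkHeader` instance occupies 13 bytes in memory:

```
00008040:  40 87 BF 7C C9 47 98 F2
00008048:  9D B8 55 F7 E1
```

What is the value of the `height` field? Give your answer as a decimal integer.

51580

`height` follows `index` (1 B), `crc` (2 B), so it starts at offset 1 + 2 = 3 and occupies 2 bytes.
Bytes at offsets 3..4: 7C C9.
In little-endian order the low byte comes first in memory.
Reassemble most-significant byte first: C9 7C → 0xC97C.
0xC97C = 51580.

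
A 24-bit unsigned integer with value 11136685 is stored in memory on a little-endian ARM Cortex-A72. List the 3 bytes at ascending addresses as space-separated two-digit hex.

AD EE A9

11136685 in hexadecimal, padded to 24 bits, is 0xA9EEAD.
Split into bytes (most-significant first): A9 EE AD.
Little-endian: lowest address holds the least-significant byte.
So at ascending addresses the bytes are AD EE A9.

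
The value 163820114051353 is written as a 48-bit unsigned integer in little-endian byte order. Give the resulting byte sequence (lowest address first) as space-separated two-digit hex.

163820114051353 in hexadecimal, padded to 48 bits, is 0x94FE57B48119.
Split into bytes (most-significant first): 94 FE 57 B4 81 19.
In little-endian order the low byte comes first in memory.
So at ascending addresses the bytes are 19 81 B4 57 FE 94.

19 81 B4 57 FE 94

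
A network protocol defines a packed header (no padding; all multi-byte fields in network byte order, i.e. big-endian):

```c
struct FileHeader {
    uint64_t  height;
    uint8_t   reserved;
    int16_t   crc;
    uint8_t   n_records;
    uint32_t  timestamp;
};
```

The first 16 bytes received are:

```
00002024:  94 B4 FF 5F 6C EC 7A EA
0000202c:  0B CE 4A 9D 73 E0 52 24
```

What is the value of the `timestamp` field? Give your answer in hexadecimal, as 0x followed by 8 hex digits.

0x73E05224

`timestamp` follows `height` (8 B), `reserved` (1 B), `crc` (2 B), `n_records` (1 B), so it starts at offset 8 + 1 + 2 + 1 = 12 and occupies 4 bytes.
Bytes at offsets 12..15: 73 E0 52 24.
Big-endian stores the most-significant byte at the lowest address.
The bytes are already most-significant first: 0x73E05224.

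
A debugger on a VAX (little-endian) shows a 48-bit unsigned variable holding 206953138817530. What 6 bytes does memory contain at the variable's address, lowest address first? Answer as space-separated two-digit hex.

206953138817530 in hexadecimal, padded to 48 bits, is 0xBC39085309FA.
Split into bytes (most-significant first): BC 39 08 53 09 FA.
Little-endian: lowest address holds the least-significant byte.
So at ascending addresses the bytes are FA 09 53 08 39 BC.

FA 09 53 08 39 BC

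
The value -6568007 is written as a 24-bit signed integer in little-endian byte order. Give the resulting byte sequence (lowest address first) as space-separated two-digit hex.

Two's complement of -6568007 in 24 bits: 6568007 = 0x643847; invert → 0x9BC7B8; add 1 → 0x9BC7B9.
Split into bytes (most-significant first): 9B C7 B9.
Little-endian: lowest address holds the least-significant byte.
So at ascending addresses the bytes are B9 C7 9B.

B9 C7 9B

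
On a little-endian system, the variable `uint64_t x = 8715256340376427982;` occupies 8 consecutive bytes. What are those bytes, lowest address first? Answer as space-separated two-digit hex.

CE 9D 9B 56 77 CF F2 78

8715256340376427982 in hexadecimal, padded to 64 bits, is 0x78F2CF77569B9DCE.
Split into bytes (most-significant first): 78 F2 CF 77 56 9B 9D CE.
In little-endian order the low byte comes first in memory.
So at ascending addresses the bytes are CE 9D 9B 56 77 CF F2 78.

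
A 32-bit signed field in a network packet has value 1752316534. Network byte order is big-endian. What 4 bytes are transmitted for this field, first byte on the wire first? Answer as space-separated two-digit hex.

68 72 3A 76

1752316534 in hexadecimal, padded to 32 bits, is 0x68723A76.
Split into bytes (most-significant first): 68 72 3A 76.
In big-endian order the high byte comes first in memory.
So the memory order matches the most-significant-first order: 68 72 3A 76.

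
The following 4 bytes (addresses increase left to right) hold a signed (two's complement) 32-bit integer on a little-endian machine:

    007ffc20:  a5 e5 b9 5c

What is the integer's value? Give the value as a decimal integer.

1555686821

Little-endian: lowest address holds the least-significant byte.
Reassemble most-significant byte first: 5C B9 E5 A5 → 0x5CB9E5A5.
0x5CB9E5A5 = 1555686821.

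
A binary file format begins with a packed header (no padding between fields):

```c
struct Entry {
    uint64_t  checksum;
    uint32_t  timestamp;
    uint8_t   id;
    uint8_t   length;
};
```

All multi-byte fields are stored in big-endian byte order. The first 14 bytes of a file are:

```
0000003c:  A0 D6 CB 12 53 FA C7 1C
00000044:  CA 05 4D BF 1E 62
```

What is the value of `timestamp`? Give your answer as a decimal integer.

`timestamp` follows `checksum` (8 bytes), so it starts at byte offset 8 and occupies 4 bytes.
Bytes at offsets 8..11: CA 05 4D BF.
In big-endian order the high byte comes first in memory.
The bytes are already most-significant first: 0xCA054DBF.
0xCA054DBF = 3389345215.

3389345215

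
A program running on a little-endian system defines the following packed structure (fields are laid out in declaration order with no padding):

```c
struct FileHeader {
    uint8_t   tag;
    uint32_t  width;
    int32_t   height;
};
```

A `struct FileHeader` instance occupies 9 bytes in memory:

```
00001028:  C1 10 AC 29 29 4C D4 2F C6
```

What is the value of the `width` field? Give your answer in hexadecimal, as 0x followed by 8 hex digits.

`width` follows `tag` (1 byte), so it starts at byte offset 1 and occupies 4 bytes.
Bytes at offsets 1..4: 10 AC 29 29.
Little-endian stores the least-significant byte at the lowest address.
Reassemble most-significant byte first: 29 29 AC 10 → 0x2929AC10.

0x2929AC10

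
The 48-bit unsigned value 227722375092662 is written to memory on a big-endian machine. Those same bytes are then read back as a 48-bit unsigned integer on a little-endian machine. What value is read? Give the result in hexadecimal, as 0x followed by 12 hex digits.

0xB65946BF1CCF

227722375092662 in 48-bit hexadecimal is 0xCF1CBF4659B6.
Stored big-endian, the bytes at ascending addresses are CF 1C BF 46 59 B6.
Read back as little-endian, the first byte is least significant, giving 0xB65946BF1CCF.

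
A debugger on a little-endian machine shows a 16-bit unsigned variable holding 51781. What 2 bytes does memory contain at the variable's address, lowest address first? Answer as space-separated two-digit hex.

45 CA

51781 in hexadecimal, padded to 16 bits, is 0xCA45.
Split into bytes (most-significant first): CA 45.
Little-endian stores the least-significant byte at the lowest address.
So at ascending addresses the bytes are 45 CA.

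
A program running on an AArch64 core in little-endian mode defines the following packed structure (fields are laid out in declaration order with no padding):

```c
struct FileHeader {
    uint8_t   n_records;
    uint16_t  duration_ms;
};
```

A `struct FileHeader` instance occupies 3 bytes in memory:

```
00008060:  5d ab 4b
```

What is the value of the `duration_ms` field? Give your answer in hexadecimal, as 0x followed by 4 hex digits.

0x4BAB

`duration_ms` follows `n_records` (1 byte), so it starts at byte offset 1 and occupies 2 bytes.
Bytes at offsets 1..2: AB 4B.
Little-endian: lowest address holds the least-significant byte.
Reassemble most-significant byte first: 4B AB → 0x4BAB.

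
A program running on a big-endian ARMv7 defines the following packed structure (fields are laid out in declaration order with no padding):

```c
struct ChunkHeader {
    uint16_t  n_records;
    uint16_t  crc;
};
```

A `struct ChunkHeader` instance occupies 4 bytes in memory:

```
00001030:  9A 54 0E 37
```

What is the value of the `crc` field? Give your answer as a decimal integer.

`crc` follows `n_records` (2 bytes), so it starts at byte offset 2 and occupies 2 bytes.
Bytes at offsets 2..3: 0E 37.
In big-endian order the high byte comes first in memory.
The bytes are already most-significant first: 0x0E37.
0x0E37 = 3639.

3639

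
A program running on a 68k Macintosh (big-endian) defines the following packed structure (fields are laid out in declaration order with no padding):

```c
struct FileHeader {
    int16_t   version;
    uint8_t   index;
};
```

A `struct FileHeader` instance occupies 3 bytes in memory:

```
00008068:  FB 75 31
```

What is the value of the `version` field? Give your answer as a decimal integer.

-1163

`version` is the first field, at byte offset 0, occupying 2 bytes.
Bytes at offsets 0..1: FB 75.
Big-endian: lowest address holds the most-significant byte.
The bytes are already most-significant first: 0xFB75.
Top bit is set, so as a signed 16-bit value this is 0xFB75 − 2^16 = -1163.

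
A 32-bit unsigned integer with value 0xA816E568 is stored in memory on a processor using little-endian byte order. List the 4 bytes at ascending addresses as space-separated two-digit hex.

68 E5 16 A8

Split into bytes (most-significant first): A8 16 E5 68.
In little-endian order the low byte comes first in memory.
So at ascending addresses the bytes are 68 E5 16 A8.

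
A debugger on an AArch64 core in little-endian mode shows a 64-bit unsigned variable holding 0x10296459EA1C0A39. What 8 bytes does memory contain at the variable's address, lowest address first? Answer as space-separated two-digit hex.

Split into bytes (most-significant first): 10 29 64 59 EA 1C 0A 39.
Little-endian: lowest address holds the least-significant byte.
So at ascending addresses the bytes are 39 0A 1C EA 59 64 29 10.

39 0A 1C EA 59 64 29 10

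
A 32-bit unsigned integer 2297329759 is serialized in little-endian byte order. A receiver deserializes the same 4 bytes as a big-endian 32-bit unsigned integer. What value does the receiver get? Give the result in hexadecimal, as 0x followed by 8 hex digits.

2297329759 in 32-bit hexadecimal is 0x88EE785F.
Stored little-endian, the bytes at ascending addresses are 5F 78 EE 88.
Read back as big-endian, the last byte is least significant, giving 0x5F78EE88.

0x5F78EE88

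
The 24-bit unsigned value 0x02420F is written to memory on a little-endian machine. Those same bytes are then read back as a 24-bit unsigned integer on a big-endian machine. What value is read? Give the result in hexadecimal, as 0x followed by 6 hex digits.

0x0F4202

Stored little-endian, the bytes at ascending addresses are 0F 42 02.
Read back as big-endian, the last byte is least significant, giving 0x0F4202.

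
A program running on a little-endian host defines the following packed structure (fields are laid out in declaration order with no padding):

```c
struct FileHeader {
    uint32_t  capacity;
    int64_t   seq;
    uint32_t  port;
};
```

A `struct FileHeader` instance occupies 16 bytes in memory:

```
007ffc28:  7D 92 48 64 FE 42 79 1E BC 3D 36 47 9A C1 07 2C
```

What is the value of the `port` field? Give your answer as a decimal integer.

`port` follows `capacity` (4 B), `seq` (8 B), so it starts at offset 4 + 8 = 12 and occupies 4 bytes.
Bytes at offsets 12..15: 9A C1 07 2C.
Little-endian stores the least-significant byte at the lowest address.
Reassemble most-significant byte first: 2C 07 C1 9A → 0x2C07C19A.
0x2C07C19A = 738705818.

738705818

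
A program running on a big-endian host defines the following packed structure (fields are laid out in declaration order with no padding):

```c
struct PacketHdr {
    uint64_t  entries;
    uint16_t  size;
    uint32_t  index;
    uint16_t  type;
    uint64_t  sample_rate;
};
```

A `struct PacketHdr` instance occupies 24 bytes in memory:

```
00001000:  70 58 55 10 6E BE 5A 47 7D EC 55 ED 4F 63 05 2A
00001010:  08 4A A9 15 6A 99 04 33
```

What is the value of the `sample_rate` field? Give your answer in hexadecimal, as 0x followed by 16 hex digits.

`sample_rate` follows `entries` (8 B), `size` (2 B), `index` (4 B), `type` (2 B), so it starts at offset 8 + 2 + 4 + 2 = 16 and occupies 8 bytes.
Bytes at offsets 16..23: 08 4A A9 15 6A 99 04 33.
Big-endian: lowest address holds the most-significant byte.
The bytes are already most-significant first: 0x084AA9156A990433.

0x084AA9156A990433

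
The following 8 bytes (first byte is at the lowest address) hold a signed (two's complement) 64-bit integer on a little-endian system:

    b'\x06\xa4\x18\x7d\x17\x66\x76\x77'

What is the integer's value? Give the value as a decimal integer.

8608179988834329606

Little-endian stores the least-significant byte at the lowest address.
Reassemble most-significant byte first: 77 76 66 17 7D 18 A4 06 → 0x777666177D18A406.
0x777666177D18A406 = 8608179988834329606.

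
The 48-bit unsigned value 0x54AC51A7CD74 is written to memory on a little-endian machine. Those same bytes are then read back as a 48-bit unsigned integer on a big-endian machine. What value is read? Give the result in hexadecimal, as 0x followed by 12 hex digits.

Stored little-endian, the bytes at ascending addresses are 74 CD A7 51 AC 54.
Read back as big-endian, the last byte is least significant, giving 0x74CDA751AC54.

0x74CDA751AC54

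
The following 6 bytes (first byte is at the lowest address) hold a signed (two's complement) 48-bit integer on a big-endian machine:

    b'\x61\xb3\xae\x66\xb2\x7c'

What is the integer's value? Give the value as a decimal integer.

107424353006204

Big-endian: lowest address holds the most-significant byte.
The bytes are already most-significant first: 0x61B3AE66B27C.
0x61B3AE66B27C = 107424353006204.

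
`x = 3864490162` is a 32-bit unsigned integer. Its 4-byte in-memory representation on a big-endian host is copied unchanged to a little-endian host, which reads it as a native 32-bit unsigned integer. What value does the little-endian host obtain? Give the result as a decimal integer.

3864490162 in 32-bit hexadecimal is 0xE65770B2.
Stored big-endian, the bytes at ascending addresses are E6 57 70 B2.
Read back as little-endian, the first byte is least significant, giving 0xB27057E6.
0xB27057E6 = 2993706982.

2993706982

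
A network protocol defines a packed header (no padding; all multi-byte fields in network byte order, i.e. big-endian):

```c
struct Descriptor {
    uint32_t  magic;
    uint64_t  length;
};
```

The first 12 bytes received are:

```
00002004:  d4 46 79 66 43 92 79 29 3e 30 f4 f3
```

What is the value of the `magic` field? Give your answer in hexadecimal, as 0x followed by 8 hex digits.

`magic` is the first field, at byte offset 0, occupying 4 bytes.
Bytes at offsets 0..3: D4 46 79 66.
Big-endian: lowest address holds the most-significant byte.
The bytes are already most-significant first: 0xD4467966.

0xD4467966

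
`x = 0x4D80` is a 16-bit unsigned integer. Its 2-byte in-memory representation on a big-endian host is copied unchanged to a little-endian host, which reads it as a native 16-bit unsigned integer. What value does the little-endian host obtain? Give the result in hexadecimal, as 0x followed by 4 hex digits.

0x804D

Stored big-endian, the bytes at ascending addresses are 4D 80.
Read back as little-endian, the first byte is least significant, giving 0x804D.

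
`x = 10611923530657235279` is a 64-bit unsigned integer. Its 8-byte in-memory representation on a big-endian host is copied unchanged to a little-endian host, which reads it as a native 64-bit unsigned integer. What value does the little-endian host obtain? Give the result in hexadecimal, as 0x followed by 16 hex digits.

0x4F016F0C3A204593

10611923530657235279 in 64-bit hexadecimal is 0x9345203A0C6F014F.
Stored big-endian, the bytes at ascending addresses are 93 45 20 3A 0C 6F 01 4F.
Read back as little-endian, the first byte is least significant, giving 0x4F016F0C3A204593.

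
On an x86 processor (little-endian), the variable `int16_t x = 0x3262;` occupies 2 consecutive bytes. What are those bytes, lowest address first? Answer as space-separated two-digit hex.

Split into bytes (most-significant first): 32 62.
In little-endian order the low byte comes first in memory.
So at ascending addresses the bytes are 62 32.

62 32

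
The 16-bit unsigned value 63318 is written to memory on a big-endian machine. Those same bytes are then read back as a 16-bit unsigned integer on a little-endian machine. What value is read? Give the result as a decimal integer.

63318 in 16-bit hexadecimal is 0xF756.
Stored big-endian, the bytes at ascending addresses are F7 56.
Read back as little-endian, the first byte is least significant, giving 0x56F7.
0x56F7 = 22263.

22263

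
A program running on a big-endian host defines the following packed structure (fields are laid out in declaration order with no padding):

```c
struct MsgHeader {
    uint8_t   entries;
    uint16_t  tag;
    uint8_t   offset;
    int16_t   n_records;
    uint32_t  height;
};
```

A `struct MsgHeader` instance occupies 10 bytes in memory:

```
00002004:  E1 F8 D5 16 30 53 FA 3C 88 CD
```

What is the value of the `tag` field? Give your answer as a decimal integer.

63701

`tag` follows `entries` (1 byte), so it starts at byte offset 1 and occupies 2 bytes.
Bytes at offsets 1..2: F8 D5.
Big-endian stores the most-significant byte at the lowest address.
The bytes are already most-significant first: 0xF8D5.
0xF8D5 = 63701.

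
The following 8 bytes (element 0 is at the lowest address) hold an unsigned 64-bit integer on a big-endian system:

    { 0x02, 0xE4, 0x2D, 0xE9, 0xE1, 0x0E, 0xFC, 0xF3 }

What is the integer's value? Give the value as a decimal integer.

208341965292371187

In big-endian order the high byte comes first in memory.
The bytes are already most-significant first: 0x02E42DE9E10EFCF3.
0x02E42DE9E10EFCF3 = 208341965292371187.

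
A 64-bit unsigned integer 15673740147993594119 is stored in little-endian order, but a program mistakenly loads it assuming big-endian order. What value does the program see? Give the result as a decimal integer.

15673740147993594119 in 64-bit hexadecimal is 0xD9844F9F1EEFC907.
Stored little-endian, the bytes at ascending addresses are 07 C9 EF 1E 9F 4F 84 D9.
Read back as big-endian, the last byte is least significant, giving 0x07C9EF1E9F4F84D9.
0x07C9EF1E9F4F84D9 = 561242543385183449.

561242543385183449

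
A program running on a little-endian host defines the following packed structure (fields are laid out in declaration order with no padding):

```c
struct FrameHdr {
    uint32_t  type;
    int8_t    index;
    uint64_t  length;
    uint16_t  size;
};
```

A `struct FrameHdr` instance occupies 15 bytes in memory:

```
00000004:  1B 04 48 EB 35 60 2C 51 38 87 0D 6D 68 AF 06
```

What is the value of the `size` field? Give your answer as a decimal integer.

`size` follows `type` (4 B), `index` (1 B), `length` (8 B), so it starts at offset 4 + 1 + 8 = 13 and occupies 2 bytes.
Bytes at offsets 13..14: AF 06.
Little-endian stores the least-significant byte at the lowest address.
Reassemble most-significant byte first: 06 AF → 0x06AF.
0x06AF = 1711.

1711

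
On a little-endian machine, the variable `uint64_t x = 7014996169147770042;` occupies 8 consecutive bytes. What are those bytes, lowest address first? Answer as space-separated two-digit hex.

BA 64 C7 4A D9 45 5A 61

7014996169147770042 in hexadecimal, padded to 64 bits, is 0x615A45D94AC764BA.
Split into bytes (most-significant first): 61 5A 45 D9 4A C7 64 BA.
Little-endian: lowest address holds the least-significant byte.
So at ascending addresses the bytes are BA 64 C7 4A D9 45 5A 61.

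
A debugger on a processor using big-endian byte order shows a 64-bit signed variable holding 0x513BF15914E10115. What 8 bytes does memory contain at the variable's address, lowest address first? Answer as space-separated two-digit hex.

Split into bytes (most-significant first): 51 3B F1 59 14 E1 01 15.
Big-endian stores the most-significant byte at the lowest address.
So the memory order matches the most-significant-first order: 51 3B F1 59 14 E1 01 15.

51 3B F1 59 14 E1 01 15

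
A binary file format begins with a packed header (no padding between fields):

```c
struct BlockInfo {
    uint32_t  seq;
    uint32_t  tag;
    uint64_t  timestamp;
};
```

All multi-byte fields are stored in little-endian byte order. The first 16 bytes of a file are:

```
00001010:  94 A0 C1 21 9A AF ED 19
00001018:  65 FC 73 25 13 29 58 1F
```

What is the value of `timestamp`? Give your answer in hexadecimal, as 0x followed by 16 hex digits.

0x1F5829132573FC65

`timestamp` follows `seq` (4 B), `tag` (4 B), so it starts at offset 4 + 4 = 8 and occupies 8 bytes.
Bytes at offsets 8..15: 65 FC 73 25 13 29 58 1F.
Little-endian stores the least-significant byte at the lowest address.
Reassemble most-significant byte first: 1F 58 29 13 25 73 FC 65 → 0x1F5829132573FC65.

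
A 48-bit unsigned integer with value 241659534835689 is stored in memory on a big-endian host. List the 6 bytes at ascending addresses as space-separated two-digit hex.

DB C9 BE BA FF E9

241659534835689 in hexadecimal, padded to 48 bits, is 0xDBC9BEBAFFE9.
Split into bytes (most-significant first): DB C9 BE BA FF E9.
Big-endian stores the most-significant byte at the lowest address.
So the memory order matches the most-significant-first order: DB C9 BE BA FF E9.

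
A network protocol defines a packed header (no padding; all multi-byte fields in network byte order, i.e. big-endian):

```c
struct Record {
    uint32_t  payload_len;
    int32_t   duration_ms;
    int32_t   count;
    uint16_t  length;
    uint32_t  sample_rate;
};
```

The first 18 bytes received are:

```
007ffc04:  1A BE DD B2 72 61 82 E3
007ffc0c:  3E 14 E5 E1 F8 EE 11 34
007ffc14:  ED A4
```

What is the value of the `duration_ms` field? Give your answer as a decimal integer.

1918993123

`duration_ms` follows `payload_len` (4 bytes), so it starts at byte offset 4 and occupies 4 bytes.
Bytes at offsets 4..7: 72 61 82 E3.
Big-endian: lowest address holds the most-significant byte.
The bytes are already most-significant first: 0x726182E3.
0x726182E3 = 1918993123.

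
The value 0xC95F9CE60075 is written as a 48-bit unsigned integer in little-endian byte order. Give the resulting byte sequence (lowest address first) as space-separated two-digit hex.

75 00 E6 9C 5F C9

Split into bytes (most-significant first): C9 5F 9C E6 00 75.
Little-endian: lowest address holds the least-significant byte.
So at ascending addresses the bytes are 75 00 E6 9C 5F C9.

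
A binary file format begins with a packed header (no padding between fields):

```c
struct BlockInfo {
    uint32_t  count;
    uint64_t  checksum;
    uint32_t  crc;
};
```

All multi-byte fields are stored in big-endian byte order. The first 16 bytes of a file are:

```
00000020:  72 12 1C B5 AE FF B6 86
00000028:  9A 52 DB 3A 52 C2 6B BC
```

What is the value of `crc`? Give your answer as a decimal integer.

1388473276

`crc` follows `count` (4 B), `checksum` (8 B), so it starts at offset 4 + 8 = 12 and occupies 4 bytes.
Bytes at offsets 12..15: 52 C2 6B BC.
Big-endian stores the most-significant byte at the lowest address.
The bytes are already most-significant first: 0x52C26BBC.
0x52C26BBC = 1388473276.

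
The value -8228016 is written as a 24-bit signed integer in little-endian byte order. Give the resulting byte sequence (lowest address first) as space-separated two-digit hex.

50 73 82

Two's complement of -8228016 in 24 bits: 8228016 = 0x7D8CB0; invert → 0x82734F; add 1 → 0x827350.
Split into bytes (most-significant first): 82 73 50.
Little-endian: lowest address holds the least-significant byte.
So at ascending addresses the bytes are 50 73 82.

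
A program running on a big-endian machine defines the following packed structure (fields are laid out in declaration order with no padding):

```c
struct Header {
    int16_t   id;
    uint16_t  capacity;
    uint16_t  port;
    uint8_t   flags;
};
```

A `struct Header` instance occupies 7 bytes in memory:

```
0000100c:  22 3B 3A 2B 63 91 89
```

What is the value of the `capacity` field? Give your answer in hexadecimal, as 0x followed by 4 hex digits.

`capacity` follows `id` (2 bytes), so it starts at byte offset 2 and occupies 2 bytes.
Bytes at offsets 2..3: 3A 2B.
Big-endian stores the most-significant byte at the lowest address.
The bytes are already most-significant first: 0x3A2B.

0x3A2B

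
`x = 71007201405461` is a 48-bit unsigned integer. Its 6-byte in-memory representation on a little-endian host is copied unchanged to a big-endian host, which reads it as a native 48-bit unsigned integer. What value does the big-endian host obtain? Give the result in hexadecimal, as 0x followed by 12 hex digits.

71007201405461 in 48-bit hexadecimal is 0x4094A7042A15.
Stored little-endian, the bytes at ascending addresses are 15 2A 04 A7 94 40.
Read back as big-endian, the last byte is least significant, giving 0x152A04A79440.

0x152A04A79440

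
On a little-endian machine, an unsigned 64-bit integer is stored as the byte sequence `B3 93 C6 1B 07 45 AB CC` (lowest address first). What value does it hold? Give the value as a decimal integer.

Little-endian: lowest address holds the least-significant byte.
Reassemble most-significant byte first: CC AB 45 07 1B C6 93 B3 → 0xCCAB45071BC693B3.
0xCCAB45071BC693B3 = 14747957301587907507.

14747957301587907507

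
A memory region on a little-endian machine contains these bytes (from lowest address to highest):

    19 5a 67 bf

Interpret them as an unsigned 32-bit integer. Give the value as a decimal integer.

Little-endian stores the least-significant byte at the lowest address.
Reassemble most-significant byte first: BF 67 5A 19 → 0xBF675A19.
0xBF675A19 = 3211221529.

3211221529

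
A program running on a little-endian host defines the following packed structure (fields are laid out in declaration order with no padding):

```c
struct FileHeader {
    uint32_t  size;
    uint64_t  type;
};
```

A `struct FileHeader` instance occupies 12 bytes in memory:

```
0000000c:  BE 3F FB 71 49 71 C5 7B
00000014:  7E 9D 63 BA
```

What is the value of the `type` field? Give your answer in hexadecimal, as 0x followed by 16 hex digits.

`type` follows `size` (4 bytes), so it starts at byte offset 4 and occupies 8 bytes.
Bytes at offsets 4..11: 49 71 C5 7B 7E 9D 63 BA.
Little-endian: lowest address holds the least-significant byte.
Reassemble most-significant byte first: BA 63 9D 7E 7B C5 71 49 → 0xBA639D7E7BC57149.

0xBA639D7E7BC57149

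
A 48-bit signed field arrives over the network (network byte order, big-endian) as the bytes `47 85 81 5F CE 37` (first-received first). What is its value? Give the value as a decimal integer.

78638726762039

In big-endian order the high byte comes first in memory.
The bytes are already most-significant first: 0x4785815FCE37.
0x4785815FCE37 = 78638726762039.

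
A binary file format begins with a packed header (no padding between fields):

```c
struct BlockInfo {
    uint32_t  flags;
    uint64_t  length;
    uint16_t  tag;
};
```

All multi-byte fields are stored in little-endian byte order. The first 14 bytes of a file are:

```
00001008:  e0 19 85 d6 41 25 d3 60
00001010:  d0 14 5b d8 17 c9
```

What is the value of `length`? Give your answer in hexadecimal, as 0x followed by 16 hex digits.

`length` follows `flags` (4 bytes), so it starts at byte offset 4 and occupies 8 bytes.
Bytes at offsets 4..11: 41 25 D3 60 D0 14 5B D8.
Little-endian: lowest address holds the least-significant byte.
Reassemble most-significant byte first: D8 5B 14 D0 60 D3 25 41 → 0xD85B14D060D32541.

0xD85B14D060D32541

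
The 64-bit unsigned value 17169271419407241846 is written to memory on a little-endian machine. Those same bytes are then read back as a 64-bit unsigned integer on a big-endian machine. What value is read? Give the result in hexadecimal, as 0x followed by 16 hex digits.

17169271419407241846 in 64-bit hexadecimal is 0xEE458163A6091276.
Stored little-endian, the bytes at ascending addresses are 76 12 09 A6 63 81 45 EE.
Read back as big-endian, the last byte is least significant, giving 0x761209A6638145EE.

0x761209A6638145EE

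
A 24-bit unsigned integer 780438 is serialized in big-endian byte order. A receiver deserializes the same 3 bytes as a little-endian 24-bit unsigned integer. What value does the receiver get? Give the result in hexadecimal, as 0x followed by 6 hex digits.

0x96E80B

780438 in 24-bit hexadecimal is 0x0BE896.
Stored big-endian, the bytes at ascending addresses are 0B E8 96.
Read back as little-endian, the first byte is least significant, giving 0x96E80B.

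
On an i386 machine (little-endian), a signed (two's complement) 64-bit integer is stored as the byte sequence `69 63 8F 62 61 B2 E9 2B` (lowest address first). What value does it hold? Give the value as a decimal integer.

3164256344539620201

In little-endian order the low byte comes first in memory.
Reassemble most-significant byte first: 2B E9 B2 61 62 8F 63 69 → 0x2BE9B261628F6369.
0x2BE9B261628F6369 = 3164256344539620201.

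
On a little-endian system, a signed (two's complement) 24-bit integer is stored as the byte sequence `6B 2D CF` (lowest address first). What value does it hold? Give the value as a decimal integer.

-3199637

Little-endian: lowest address holds the least-significant byte.
Reassemble most-significant byte first: CF 2D 6B → 0xCF2D6B.
Top bit is set, so as a signed 24-bit value this is 0xCF2D6B − 2^24 = -3199637.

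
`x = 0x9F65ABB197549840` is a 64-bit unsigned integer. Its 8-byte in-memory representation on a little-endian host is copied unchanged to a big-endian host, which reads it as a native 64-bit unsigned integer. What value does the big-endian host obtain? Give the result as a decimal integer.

4654563225385002399

Stored little-endian, the bytes at ascending addresses are 40 98 54 97 B1 AB 65 9F.
Read back as big-endian, the last byte is least significant, giving 0x40985497B1AB659F.
0x40985497B1AB659F = 4654563225385002399.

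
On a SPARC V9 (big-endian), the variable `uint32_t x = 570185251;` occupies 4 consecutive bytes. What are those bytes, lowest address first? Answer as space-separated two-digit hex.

21 FC 56 23

570185251 in hexadecimal, padded to 32 bits, is 0x21FC5623.
Split into bytes (most-significant first): 21 FC 56 23.
Big-endian: lowest address holds the most-significant byte.
So the memory order matches the most-significant-first order: 21 FC 56 23.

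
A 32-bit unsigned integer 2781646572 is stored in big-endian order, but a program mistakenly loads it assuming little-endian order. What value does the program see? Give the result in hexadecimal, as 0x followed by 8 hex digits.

0xEC8ECCA5

2781646572 in 32-bit hexadecimal is 0xA5CC8EEC.
Stored big-endian, the bytes at ascending addresses are A5 CC 8E EC.
Read back as little-endian, the first byte is least significant, giving 0xEC8ECCA5.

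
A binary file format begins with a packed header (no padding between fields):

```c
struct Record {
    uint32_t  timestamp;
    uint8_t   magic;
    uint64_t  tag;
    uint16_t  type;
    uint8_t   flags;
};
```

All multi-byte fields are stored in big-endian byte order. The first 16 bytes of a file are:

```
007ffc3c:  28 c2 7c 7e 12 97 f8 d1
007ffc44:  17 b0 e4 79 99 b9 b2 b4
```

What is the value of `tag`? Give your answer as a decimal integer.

`tag` follows `timestamp` (4 B), `magic` (1 B), so it starts at offset 4 + 1 = 5 and occupies 8 bytes.
Bytes at offsets 5..12: 97 F8 D1 17 B0 E4 79 99.
Big-endian stores the most-significant byte at the lowest address.
The bytes are already most-significant first: 0x97F8D117B0E47999.
0x97F8D117B0E47999 = 10950732393633577369.

10950732393633577369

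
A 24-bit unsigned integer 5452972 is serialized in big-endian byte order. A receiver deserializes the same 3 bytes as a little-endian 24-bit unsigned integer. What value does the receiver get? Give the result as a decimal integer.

5452972 in 24-bit hexadecimal is 0x5334AC.
Stored big-endian, the bytes at ascending addresses are 53 34 AC.
Read back as little-endian, the first byte is least significant, giving 0xAC3453.
0xAC3453 = 11285587.

11285587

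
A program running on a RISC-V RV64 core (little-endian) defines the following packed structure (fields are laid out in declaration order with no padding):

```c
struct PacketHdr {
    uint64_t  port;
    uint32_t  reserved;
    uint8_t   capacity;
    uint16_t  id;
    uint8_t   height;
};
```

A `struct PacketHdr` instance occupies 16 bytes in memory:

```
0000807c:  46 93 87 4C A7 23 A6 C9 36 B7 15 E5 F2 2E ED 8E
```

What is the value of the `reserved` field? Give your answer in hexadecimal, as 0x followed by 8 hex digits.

0xE515B736

`reserved` follows `port` (8 bytes), so it starts at byte offset 8 and occupies 4 bytes.
Bytes at offsets 8..11: 36 B7 15 E5.
Little-endian: lowest address holds the least-significant byte.
Reassemble most-significant byte first: E5 15 B7 36 → 0xE515B736.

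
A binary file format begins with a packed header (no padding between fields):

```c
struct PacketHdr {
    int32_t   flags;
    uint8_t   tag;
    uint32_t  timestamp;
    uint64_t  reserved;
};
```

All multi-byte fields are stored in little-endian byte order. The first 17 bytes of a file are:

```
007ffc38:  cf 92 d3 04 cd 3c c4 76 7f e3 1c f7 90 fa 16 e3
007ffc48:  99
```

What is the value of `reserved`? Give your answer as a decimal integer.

`reserved` follows `flags` (4 B), `tag` (1 B), `timestamp` (4 B), so it starts at offset 4 + 1 + 4 = 9 and occupies 8 bytes.
Bytes at offsets 9..16: E3 1C F7 90 FA 16 E3 99.
Little-endian: lowest address holds the least-significant byte.
Reassemble most-significant byte first: 99 E3 16 FA 90 F7 1C E3 → 0x99E316FA90F71CE3.
0x99E316FA90F71CE3 = 11088731972946042083.

11088731972946042083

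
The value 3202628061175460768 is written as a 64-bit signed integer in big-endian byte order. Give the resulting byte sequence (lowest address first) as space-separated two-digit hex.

3202628061175460768 in hexadecimal, padded to 64 bits, is 0x2C720540DE0FB3A0.
Split into bytes (most-significant first): 2C 72 05 40 DE 0F B3 A0.
Big-endian stores the most-significant byte at the lowest address.
So the memory order matches the most-significant-first order: 2C 72 05 40 DE 0F B3 A0.

2C 72 05 40 DE 0F B3 A0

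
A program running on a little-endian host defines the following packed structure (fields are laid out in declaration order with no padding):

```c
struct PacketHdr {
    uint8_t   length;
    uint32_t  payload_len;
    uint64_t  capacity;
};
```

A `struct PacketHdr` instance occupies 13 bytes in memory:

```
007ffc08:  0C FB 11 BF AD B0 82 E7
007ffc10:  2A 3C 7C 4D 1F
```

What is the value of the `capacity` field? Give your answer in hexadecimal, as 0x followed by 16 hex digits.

0x1F4D7C3C2AE782B0

`capacity` follows `length` (1 B), `payload_len` (4 B), so it starts at offset 1 + 4 = 5 and occupies 8 bytes.
Bytes at offsets 5..12: B0 82 E7 2A 3C 7C 4D 1F.
In little-endian order the low byte comes first in memory.
Reassemble most-significant byte first: 1F 4D 7C 3C 2A E7 82 B0 → 0x1F4D7C3C2AE782B0.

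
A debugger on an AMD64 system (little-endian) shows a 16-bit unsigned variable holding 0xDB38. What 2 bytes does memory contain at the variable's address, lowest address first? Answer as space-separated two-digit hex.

38 DB

Split into bytes (most-significant first): DB 38.
In little-endian order the low byte comes first in memory.
So at ascending addresses the bytes are 38 DB.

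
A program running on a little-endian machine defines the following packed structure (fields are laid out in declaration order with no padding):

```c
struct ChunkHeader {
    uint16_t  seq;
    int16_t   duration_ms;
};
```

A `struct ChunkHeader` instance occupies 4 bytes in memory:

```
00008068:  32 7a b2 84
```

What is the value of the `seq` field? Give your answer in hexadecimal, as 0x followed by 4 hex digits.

0x7A32

`seq` is the first field, at byte offset 0, occupying 2 bytes.
Bytes at offsets 0..1: 32 7A.
In little-endian order the low byte comes first in memory.
Reassemble most-significant byte first: 7A 32 → 0x7A32.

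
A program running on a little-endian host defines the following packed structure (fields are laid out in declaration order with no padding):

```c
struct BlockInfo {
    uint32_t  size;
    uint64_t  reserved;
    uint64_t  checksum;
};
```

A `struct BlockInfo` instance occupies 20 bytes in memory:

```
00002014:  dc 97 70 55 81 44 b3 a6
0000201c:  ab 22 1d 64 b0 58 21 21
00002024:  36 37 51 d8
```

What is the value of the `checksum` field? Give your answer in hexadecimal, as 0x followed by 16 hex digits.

`checksum` follows `size` (4 B), `reserved` (8 B), so it starts at offset 4 + 8 = 12 and occupies 8 bytes.
Bytes at offsets 12..19: B0 58 21 21 36 37 51 D8.
Little-endian: lowest address holds the least-significant byte.
Reassemble most-significant byte first: D8 51 37 36 21 21 58 B0 → 0xD8513736212158B0.

0xD8513736212158B0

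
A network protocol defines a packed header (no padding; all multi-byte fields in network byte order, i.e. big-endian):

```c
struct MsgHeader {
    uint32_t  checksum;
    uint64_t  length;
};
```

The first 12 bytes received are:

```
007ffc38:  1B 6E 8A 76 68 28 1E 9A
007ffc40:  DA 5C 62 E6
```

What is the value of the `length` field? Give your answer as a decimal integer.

`length` follows `checksum` (4 bytes), so it starts at byte offset 4 and occupies 8 bytes.
Bytes at offsets 4..11: 68 28 1E 9A DA 5C 62 E6.
In big-endian order the high byte comes first in memory.
The bytes are already most-significant first: 0x68281E9ADA5C62E6.
0x68281E9ADA5C62E6 = 7505282429450216166.

7505282429450216166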